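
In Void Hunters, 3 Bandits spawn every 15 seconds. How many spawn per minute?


Spawns per minute = count * (60 / interval)
= 3 * (60 / 15)
= 3 * 4.0
= 12.0

12.0 per minute


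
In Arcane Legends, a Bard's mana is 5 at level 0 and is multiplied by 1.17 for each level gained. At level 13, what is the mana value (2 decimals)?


value = base * growth^level
= 5 * 1.17^13
= 5 * 7.698679
= 38.49

38.49 mana


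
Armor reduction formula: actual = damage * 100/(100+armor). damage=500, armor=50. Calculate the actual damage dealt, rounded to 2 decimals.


actual = 500 * 100 / (100 + 50)
= 500 * 100 / 150
= 50000 / 150
= 333.33

333.33 damage


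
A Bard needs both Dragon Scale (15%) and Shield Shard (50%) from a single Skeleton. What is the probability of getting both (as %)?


For independent events, P(both) = P(A) * P(B)
= 15% * 50%
= 750 / 100 %
= 7.5%

7.5%


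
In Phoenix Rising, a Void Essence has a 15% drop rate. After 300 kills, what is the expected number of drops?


Expected drops = kills * (drop_rate / 100)
= 300 * (15 / 100)
= 300 * 0.15
= 45.0

45.0 drops


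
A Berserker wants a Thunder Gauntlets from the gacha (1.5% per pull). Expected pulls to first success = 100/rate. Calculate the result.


Expected pulls for a geometric distribution = 1/p = 100 / rate%
= 100 / 1.5
= 66.67

66.67 pulls


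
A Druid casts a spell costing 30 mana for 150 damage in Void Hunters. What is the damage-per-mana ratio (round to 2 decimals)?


Efficiency = damage / mana
= 150 / 30
= 5.00

5.00 dmg/mana


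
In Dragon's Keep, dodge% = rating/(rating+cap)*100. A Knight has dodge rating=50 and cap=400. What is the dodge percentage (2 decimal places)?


dodge% = 50 / (50 + 400) * 100
= 50 / 450 * 100
= 0.111111 * 100
= 11.11%

11.11%


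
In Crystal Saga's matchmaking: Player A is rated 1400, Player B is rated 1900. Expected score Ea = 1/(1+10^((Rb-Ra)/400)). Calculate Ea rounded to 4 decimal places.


Elo expected score: Ea = 1/(1 + 10^((Rb-Ra)/400))
Rb - Ra = 1900 - 1400 = 500
(Rb-Ra)/400 = 500/400 = 1.25
10^1.25 = 17.782794
Ea = 1/(1 + 17.782794) = 1/18.782794 = 0.0532

0.0532


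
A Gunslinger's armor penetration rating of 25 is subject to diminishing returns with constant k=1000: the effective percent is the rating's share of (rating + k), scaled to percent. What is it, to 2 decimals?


effective% = rating / (rating + k) * 100
= 25 / (25 + 1000) * 100
= 25 / 1025 * 100
= 0.02439 * 100
= 2.44%

2.44%


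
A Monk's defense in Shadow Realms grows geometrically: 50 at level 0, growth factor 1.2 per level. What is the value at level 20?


value = base * growth^level
= 50 * 1.2^20
= 50 * 38.3376
= 1916.88

1916.88 defense


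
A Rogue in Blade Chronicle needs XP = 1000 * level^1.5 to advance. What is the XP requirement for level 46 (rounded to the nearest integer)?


XP = 1000 * level^1.5
Substitute level = 46:
XP = 1000 * 46^1.5
= 1000 * 311.9872
= 311987

311987 XP


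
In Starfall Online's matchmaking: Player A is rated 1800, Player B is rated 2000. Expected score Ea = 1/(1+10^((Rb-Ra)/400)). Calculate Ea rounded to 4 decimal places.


Elo expected score: Ea = 1/(1 + 10^((Rb-Ra)/400))
Rb - Ra = 2000 - 1800 = 200
(Rb-Ra)/400 = 200/400 = 0.5
10^0.5 = 3.162278
Ea = 1/(1 + 3.162278) = 1/4.162278 = 0.2403

0.2403


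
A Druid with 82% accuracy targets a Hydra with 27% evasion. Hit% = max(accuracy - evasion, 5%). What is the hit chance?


accuracy - evasion = 82 - 27 = 55
Apply floor: max(55, 5) = 55
Hit chance = 55%

55%


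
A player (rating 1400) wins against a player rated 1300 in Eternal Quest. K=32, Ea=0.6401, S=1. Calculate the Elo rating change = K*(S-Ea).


Elo update: delta = K * (S - Ea), where S = 1 (wins)
S - Ea = 1 - 0.6401 = 0.3599
Rating change = 32 * 0.3599
= 11.52

11.52 rating points


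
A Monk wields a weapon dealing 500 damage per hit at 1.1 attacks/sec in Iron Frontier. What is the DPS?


DPS = damage * attack_speed
= 500 * 1.1
= 550.0

550.0 DPS


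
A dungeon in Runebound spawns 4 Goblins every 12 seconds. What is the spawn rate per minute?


Spawns per minute = count * (60 / interval)
= 4 * (60 / 12)
= 4 * 5.0
= 20.0

20.0 per minute


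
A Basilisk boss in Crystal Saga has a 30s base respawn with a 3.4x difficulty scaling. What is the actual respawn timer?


Respawn time = base * multiplier
= 30 * 3.4
= 102.0 seconds

102.0 seconds


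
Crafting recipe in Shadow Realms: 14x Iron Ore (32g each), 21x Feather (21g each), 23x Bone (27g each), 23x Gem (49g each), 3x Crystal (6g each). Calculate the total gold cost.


Cost breakdown:
  Iron Ore: 14 * 32 = 448
  Feather: 21 * 21 = 441
  Bone: 23 * 27 = 621
  Gem: 23 * 49 = 1127
  Crystal: 3 * 6 = 18
Total = 448 + 441 + 621 + 1127 + 18 = 2655

2655 gold


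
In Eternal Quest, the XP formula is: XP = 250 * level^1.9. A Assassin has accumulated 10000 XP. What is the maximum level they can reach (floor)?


XP = 250 * level^1.9, so level = (XP / 250)^(1/1.9)
= (10000 / 250)^(1/1.9)
= 40.0^0.5263
= 6.9693
Floor: level = 6

level 6


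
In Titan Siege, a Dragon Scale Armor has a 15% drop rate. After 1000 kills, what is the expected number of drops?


Expected drops = kills * (drop_rate / 100)
= 1000 * (15 / 100)
= 1000 * 0.15
= 150.0

150.0 drops


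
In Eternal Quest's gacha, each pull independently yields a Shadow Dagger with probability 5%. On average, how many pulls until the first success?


Expected pulls for a geometric distribution = 1/p = 100 / rate%
= 100 / 5
= 20.0

20.0 pulls


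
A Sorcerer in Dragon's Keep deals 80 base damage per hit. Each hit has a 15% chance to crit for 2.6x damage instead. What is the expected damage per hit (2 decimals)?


E[dmg] = base * (1 + crit_chance * (crit_mult - 1))
cc as decimal = 15/100 = 0.15
cm - 1 = 2.6 - 1 = 1.6
Bonus factor = 0.15 * 1.6 = 0.24
Total multiplier = 1 + 0.24 = 1.24
Expected damage = 80 * 1.24 = 99.20

99.20 damage


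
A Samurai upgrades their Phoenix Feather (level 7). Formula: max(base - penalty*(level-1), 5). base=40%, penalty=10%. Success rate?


raw_rate = 40 - 10 * (7 - 1)
= 40 - 10 * 6
= 40 - 60
= -20
Apply floor: max(-20, 5) = 5%

5%


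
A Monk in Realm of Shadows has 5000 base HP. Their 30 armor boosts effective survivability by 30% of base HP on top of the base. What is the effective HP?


EHP = 5000 * (1 + 30/100)
= 5000 * (1 + 0.3)
= 5000 * 1.3
= 6500.0

6500.0 EHP


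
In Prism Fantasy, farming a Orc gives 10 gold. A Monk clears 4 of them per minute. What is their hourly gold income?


Gold per minute = 10 * 4 = 40
Gold per hour = 40 * 60 = 2400

2400 gold/hour


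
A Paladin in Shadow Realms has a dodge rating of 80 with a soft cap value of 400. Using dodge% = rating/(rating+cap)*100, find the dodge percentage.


dodge% = 80 / (80 + 400) * 100
= 80 / 480 * 100
= 0.166667 * 100
= 16.67%

16.67%


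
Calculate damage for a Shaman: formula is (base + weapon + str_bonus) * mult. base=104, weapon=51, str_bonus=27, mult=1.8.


Sum base + weapon + str = 104 + 51 + 27 = 182
Multiply by 1.8:
182 * 1.8 = 327.6

327.6 damage


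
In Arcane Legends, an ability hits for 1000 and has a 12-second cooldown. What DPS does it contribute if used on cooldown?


DPS = damage / cooldown
= 1000 / 12
= 83.33

83.33 DPS


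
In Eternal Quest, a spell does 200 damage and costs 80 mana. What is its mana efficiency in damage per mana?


Efficiency = damage / mana
= 200 / 80
= 2.50

2.50 dmg/mana


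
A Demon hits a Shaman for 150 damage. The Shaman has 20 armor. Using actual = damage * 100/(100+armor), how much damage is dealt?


actual = 150 * 100 / (100 + 20)
= 150 * 100 / 120
= 15000 / 120
= 125.00

125.00 damage


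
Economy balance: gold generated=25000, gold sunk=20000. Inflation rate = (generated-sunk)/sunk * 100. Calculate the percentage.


Net gold = 25000 - 20000 = 5000
Inflation rate = net / sunk * 100 = 5000 / 20000 * 100
= 0.25 * 100
= 25.00%

25.00%


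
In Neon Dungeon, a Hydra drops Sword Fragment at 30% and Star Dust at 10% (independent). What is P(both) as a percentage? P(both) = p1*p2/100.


For independent events, P(both) = P(A) * P(B)
= 30% * 10%
= 300 / 100 %
= 3.0%

3.0%


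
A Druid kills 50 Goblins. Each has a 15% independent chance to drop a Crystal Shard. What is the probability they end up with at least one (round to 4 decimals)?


P(at least one) = 1 - P(none) = 1 - (1-p)^n
p = 15/100 = 0.15
1 - p = 0.85
(1 - p)^50 = 0.85^50 = 0.000296
P(at least one) = 1 - 0.000296 = 0.9997

0.9997


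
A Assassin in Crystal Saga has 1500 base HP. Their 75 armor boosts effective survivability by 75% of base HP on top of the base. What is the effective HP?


EHP = 1500 * (1 + 75/100)
= 1500 * (1 + 0.75)
= 1500 * 1.75
= 2625.0

2625.0 EHP


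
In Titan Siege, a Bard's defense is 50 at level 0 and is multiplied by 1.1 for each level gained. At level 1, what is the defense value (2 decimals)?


value = base * growth^level
= 50 * 1.1^1
= 50 * 1.1
= 55.00

55.00 defense


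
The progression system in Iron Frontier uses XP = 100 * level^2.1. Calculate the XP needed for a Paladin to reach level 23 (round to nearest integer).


XP = 100 * level^2.1
Substitute level = 23:
XP = 100 * 23^2.1
= 100 * 723.8165
= 72382

72382 XP


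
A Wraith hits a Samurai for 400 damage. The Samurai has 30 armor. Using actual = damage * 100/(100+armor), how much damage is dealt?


actual = 400 * 100 / (100 + 30)
= 400 * 100 / 130
= 40000 / 130
= 307.69

307.69 damage


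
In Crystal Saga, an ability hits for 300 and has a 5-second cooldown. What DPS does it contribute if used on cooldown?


DPS = damage / cooldown
= 300 / 5
= 60.00

60.00 DPS


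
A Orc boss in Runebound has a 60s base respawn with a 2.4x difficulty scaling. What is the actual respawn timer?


Respawn time = base * multiplier
= 60 * 2.4
= 144.0 seconds

144.0 seconds


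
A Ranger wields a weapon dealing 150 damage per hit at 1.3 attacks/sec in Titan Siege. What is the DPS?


DPS = damage * attack_speed
= 150 * 1.3
= 195.0

195.0 DPS


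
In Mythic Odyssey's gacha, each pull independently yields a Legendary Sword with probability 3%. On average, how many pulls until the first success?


Expected pulls for a geometric distribution = 1/p = 100 / rate%
= 100 / 3
= 33.33

33.33 pulls


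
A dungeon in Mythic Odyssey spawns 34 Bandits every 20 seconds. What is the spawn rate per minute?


Spawns per minute = count * (60 / interval)
= 34 * (60 / 20)
= 34 * 3.0
= 102.0

102.0 per minute


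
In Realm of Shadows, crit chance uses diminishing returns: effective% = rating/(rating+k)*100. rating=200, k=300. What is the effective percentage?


effective% = rating / (rating + k) * 100
= 200 / (200 + 300) * 100
= 200 / 500 * 100
= 0.4 * 100
= 40.00%

40.00%


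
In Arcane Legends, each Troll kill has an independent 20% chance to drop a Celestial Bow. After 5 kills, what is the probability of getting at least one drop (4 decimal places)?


P(at least one) = 1 - P(none) = 1 - (1-p)^n
p = 20/100 = 0.2
1 - p = 0.8
(1 - p)^5 = 0.8^5 = 0.327680
P(at least one) = 1 - 0.327680 = 0.6723

0.6723


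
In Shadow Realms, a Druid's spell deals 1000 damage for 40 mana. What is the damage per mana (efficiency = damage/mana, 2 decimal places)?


Efficiency = damage / mana
= 1000 / 40
= 25.00

25.00 dmg/mana


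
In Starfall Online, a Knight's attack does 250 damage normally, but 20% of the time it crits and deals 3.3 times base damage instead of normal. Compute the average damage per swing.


E[dmg] = base * (1 + crit_chance * (crit_mult - 1))
cc as decimal = 20/100 = 0.2
cm - 1 = 3.3 - 1 = 2.3
Bonus factor = 0.2 * 2.3 = 0.46
Total multiplier = 1 + 0.46 = 1.46
Expected damage = 250 * 1.46 = 365.00

365.00 damage


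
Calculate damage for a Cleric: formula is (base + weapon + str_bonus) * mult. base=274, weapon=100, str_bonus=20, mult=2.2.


Sum base + weapon + str = 274 + 100 + 20 = 394
Multiply by 2.2:
394 * 2.2 = 866.8

866.8 damage


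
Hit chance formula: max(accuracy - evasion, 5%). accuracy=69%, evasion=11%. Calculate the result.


accuracy - evasion = 69 - 11 = 58
Apply floor: max(58, 5) = 58
Hit chance = 58%

58%


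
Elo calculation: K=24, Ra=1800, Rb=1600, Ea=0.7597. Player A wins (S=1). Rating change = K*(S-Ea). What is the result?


Elo update: delta = K * (S - Ea), where S = 1 (wins)
S - Ea = 1 - 0.7597 = 0.2403
Rating change = 24 * 0.2403
= 5.77

5.77 rating points


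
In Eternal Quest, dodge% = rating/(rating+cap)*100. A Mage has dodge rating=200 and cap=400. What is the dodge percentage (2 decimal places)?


dodge% = 200 / (200 + 400) * 100
= 200 / 600 * 100
= 0.333333 * 100
= 33.33%

33.33%


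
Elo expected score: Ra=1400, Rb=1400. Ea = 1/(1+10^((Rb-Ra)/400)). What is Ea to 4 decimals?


Elo expected score: Ea = 1/(1 + 10^((Rb-Ra)/400))
Rb - Ra = 1400 - 1400 = 0
(Rb-Ra)/400 = 0/400 = 0.0
10^0.0 = 1.0
Ea = 1/(1 + 1.0) = 1/2.0 = 0.5000

0.5000


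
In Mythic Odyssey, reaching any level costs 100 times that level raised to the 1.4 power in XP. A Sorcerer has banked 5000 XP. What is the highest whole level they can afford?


XP = 100 * level^1.4, so level = (XP / 100)^(1/1.4)
= (5000 / 100)^(1/1.4)
= 50.0^0.7143
= 16.3512
Floor: level = 16

level 16


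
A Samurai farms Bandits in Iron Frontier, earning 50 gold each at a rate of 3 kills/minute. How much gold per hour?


Gold per minute = 50 * 3 = 150
Gold per hour = 150 * 60 = 9000

9000 gold/hour


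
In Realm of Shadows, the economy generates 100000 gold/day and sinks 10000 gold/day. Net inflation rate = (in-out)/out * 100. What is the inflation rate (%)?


Net gold = 100000 - 10000 = 90000
Inflation rate = net / sunk * 100 = 90000 / 10000 * 100
= 9.0 * 100
= 900.00%

900.00%


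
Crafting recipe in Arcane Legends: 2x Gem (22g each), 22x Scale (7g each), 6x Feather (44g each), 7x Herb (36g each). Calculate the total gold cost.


Cost breakdown:
  Gem: 2 * 22 = 44
  Scale: 22 * 7 = 154
  Feather: 6 * 44 = 264
  Herb: 7 * 36 = 252
Total = 44 + 154 + 264 + 252 = 714

714 gold


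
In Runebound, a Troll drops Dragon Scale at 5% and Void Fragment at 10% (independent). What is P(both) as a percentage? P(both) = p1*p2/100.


For independent events, P(both) = P(A) * P(B)
= 5% * 10%
= 50 / 100 %
= 0.5%

0.5%


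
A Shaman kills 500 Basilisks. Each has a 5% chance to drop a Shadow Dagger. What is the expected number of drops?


Expected drops = kills * (drop_rate / 100)
= 500 * (5 / 100)
= 500 * 0.05
= 25.0

25.0 drops


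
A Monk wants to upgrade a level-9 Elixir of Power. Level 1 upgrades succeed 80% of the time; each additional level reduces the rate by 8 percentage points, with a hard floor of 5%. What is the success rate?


raw_rate = 80 - 8 * (9 - 1)
= 80 - 8 * 8
= 80 - 64
= 16
Apply floor: max(16, 5) = 16%

16%


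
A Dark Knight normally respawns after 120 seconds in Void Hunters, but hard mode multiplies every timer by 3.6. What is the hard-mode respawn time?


Respawn time = base * multiplier
= 120 * 3.6
= 432.0 seconds

432.0 seconds


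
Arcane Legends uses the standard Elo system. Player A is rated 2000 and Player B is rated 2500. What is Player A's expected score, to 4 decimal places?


Elo expected score: Ea = 1/(1 + 10^((Rb-Ra)/400))
Rb - Ra = 2500 - 2000 = 500
(Rb-Ra)/400 = 500/400 = 1.25
10^1.25 = 17.782794
Ea = 1/(1 + 17.782794) = 1/18.782794 = 0.0532

0.0532


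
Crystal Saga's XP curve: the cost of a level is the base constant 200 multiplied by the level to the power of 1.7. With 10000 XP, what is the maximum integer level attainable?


XP = 200 * level^1.7, so level = (XP / 200)^(1/1.7)
= (10000 / 200)^(1/1.7)
= 50.0^0.5882
= 9.9861
Floor: level = 9

level 9


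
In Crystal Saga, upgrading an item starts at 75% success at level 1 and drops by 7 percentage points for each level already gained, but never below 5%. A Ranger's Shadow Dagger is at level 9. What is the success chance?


raw_rate = 75 - 7 * (9 - 1)
= 75 - 7 * 8
= 75 - 56
= 19
Apply floor: max(19, 5) = 19%

19%


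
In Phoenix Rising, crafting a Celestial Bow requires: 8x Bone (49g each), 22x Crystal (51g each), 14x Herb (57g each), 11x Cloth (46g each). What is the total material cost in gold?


Cost breakdown:
  Bone: 8 * 49 = 392
  Crystal: 22 * 51 = 1122
  Herb: 14 * 57 = 798
  Cloth: 11 * 46 = 506
Total = 392 + 1122 + 798 + 506 = 2818

2818 gold


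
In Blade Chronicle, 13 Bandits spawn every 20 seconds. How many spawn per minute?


Spawns per minute = count * (60 / interval)
= 13 * (60 / 20)
= 13 * 3.0
= 39.0

39.0 per minute


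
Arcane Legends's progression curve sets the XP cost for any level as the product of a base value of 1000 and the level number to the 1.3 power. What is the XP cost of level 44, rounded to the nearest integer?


XP = 1000 * level^1.3
Substitute level = 44:
XP = 1000 * 44^1.3
= 1000 * 136.9268
= 136927

136927 XP


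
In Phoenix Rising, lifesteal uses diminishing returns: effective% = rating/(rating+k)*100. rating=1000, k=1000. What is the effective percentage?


effective% = rating / (rating + k) * 100
= 1000 / (1000 + 1000) * 100
= 1000 / 2000 * 100
= 0.5 * 100
= 50.00%

50.00%


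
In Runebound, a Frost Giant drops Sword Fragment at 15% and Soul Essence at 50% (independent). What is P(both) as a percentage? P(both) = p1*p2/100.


For independent events, P(both) = P(A) * P(B)
= 15% * 50%
= 750 / 100 %
= 7.5%

7.5%


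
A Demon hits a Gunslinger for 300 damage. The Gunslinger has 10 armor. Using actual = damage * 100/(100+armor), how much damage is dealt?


actual = 300 * 100 / (100 + 10)
= 300 * 100 / 110
= 30000 / 110
= 272.73

272.73 damage


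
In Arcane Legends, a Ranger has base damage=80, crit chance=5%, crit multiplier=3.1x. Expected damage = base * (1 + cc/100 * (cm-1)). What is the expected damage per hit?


E[dmg] = base * (1 + crit_chance * (crit_mult - 1))
cc as decimal = 5/100 = 0.05
cm - 1 = 3.1 - 1 = 2.1
Bonus factor = 0.05 * 2.1 = 0.105
Total multiplier = 1 + 0.105 = 1.105
Expected damage = 80 * 1.105 = 88.40

88.40 damage


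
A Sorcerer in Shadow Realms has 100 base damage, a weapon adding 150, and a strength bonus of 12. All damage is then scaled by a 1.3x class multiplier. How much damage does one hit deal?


Sum base + weapon + str = 100 + 150 + 12 = 262
Multiply by 1.3:
262 * 1.3 = 340.6

340.6 damage


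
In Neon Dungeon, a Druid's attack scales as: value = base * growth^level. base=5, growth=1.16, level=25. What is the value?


value = base * growth^level
= 5 * 1.16^25
= 5 * 40.874244
= 204.37

204.37 attack


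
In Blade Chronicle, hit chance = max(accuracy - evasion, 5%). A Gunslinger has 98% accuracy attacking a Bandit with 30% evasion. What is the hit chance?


accuracy - evasion = 98 - 30 = 68
Apply floor: max(68, 5) = 68
Hit chance = 68%

68%


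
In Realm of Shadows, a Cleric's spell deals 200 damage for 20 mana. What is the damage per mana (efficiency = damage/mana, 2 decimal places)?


Efficiency = damage / mana
= 200 / 20
= 10.00

10.00 dmg/mana


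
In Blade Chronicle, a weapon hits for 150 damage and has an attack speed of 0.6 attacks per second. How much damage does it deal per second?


DPS = damage * attack_speed
= 150 * 0.6
= 90.0

90.0 DPS


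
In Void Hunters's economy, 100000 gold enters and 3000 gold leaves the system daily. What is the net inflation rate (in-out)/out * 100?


Net gold = 100000 - 3000 = 97000
Inflation rate = net / sunk * 100 = 97000 / 3000 * 100
= 32.333333 * 100
= 3233.33%

3233.33%


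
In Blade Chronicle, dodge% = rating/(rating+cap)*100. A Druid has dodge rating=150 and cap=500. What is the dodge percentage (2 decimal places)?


dodge% = 150 / (150 + 500) * 100
= 150 / 650 * 100
= 0.230769 * 100
= 23.08%

23.08%


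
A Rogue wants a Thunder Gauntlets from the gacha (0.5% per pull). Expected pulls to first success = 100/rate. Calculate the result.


Expected pulls for a geometric distribution = 1/p = 100 / rate%
= 100 / 0.5
= 200.0

200.0 pulls


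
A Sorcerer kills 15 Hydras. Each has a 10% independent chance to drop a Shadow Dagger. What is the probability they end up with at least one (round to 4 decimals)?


P(at least one) = 1 - P(none) = 1 - (1-p)^n
p = 10/100 = 0.1
1 - p = 0.9
(1 - p)^15 = 0.9^15 = 0.205891
P(at least one) = 1 - 0.205891 = 0.7941

0.7941


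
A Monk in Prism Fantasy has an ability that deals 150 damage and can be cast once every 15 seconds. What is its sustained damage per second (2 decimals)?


DPS = damage / cooldown
= 150 / 15
= 10.00

10.00 DPS


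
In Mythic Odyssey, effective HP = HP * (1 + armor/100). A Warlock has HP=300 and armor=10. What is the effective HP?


EHP = 300 * (1 + 10/100)
= 300 * (1 + 0.1)
= 300 * 1.1
= 330.0

330.0 EHP


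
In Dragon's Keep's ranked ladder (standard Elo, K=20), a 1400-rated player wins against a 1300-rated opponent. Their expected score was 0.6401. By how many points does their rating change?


Elo update: delta = K * (S - Ea), where S = 1 (wins)
S - Ea = 1 - 0.6401 = 0.3599
Rating change = 20 * 0.3599
= 7.20

7.20 rating points


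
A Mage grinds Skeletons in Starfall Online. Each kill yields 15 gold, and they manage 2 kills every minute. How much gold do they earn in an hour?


Gold per minute = 15 * 2 = 30
Gold per hour = 30 * 60 = 1800

1800 gold/hour


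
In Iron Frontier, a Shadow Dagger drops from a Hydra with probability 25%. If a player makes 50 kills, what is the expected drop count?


Expected drops = kills * (drop_rate / 100)
= 50 * (25 / 100)
= 50 * 0.25
= 12.5

12.5 drops


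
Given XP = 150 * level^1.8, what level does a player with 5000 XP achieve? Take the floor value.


XP = 150 * level^1.8, so level = (XP / 150)^(1/1.8)
= (5000 / 150)^(1/1.8)
= 33.3333^0.5556
= 7.0153
Floor: level = 7

level 7


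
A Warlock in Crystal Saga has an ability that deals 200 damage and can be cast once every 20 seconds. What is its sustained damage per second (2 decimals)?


DPS = damage / cooldown
= 200 / 20
= 10.00

10.00 DPS


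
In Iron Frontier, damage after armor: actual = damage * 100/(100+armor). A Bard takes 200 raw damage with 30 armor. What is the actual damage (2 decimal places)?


actual = 200 * 100 / (100 + 30)
= 200 * 100 / 130
= 20000 / 130
= 153.85

153.85 damage


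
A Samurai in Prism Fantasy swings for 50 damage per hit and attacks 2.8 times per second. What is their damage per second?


DPS = damage * attack_speed
= 50 * 2.8
= 140.0

140.0 DPS


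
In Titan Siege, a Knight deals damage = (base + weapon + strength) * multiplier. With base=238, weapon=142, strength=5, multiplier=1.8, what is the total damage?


Sum base + weapon + str = 238 + 142 + 5 = 385
Multiply by 1.8:
385 * 1.8 = 693.0

693.0 damage


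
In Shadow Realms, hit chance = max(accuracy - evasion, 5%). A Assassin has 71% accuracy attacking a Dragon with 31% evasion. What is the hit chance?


accuracy - evasion = 71 - 31 = 40
Apply floor: max(40, 5) = 40
Hit chance = 40%

40%


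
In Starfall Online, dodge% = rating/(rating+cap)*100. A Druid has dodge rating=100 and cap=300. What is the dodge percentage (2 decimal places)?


dodge% = 100 / (100 + 300) * 100
= 100 / 400 * 100
= 0.25 * 100
= 25.00%

25.00%


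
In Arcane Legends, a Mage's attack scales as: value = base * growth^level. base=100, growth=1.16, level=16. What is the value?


value = base * growth^level
= 100 * 1.16^16
= 100 * 10.748004
= 1074.80

1074.80 attack


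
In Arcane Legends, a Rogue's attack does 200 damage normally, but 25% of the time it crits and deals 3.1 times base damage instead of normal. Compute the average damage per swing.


E[dmg] = base * (1 + crit_chance * (crit_mult - 1))
cc as decimal = 25/100 = 0.25
cm - 1 = 3.1 - 1 = 2.1
Bonus factor = 0.25 * 2.1 = 0.525
Total multiplier = 1 + 0.525 = 1.525
Expected damage = 200 * 1.525 = 305.00

305.00 damage


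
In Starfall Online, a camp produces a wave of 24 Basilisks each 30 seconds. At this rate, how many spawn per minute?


Spawns per minute = count * (60 / interval)
= 24 * (60 / 30)
= 24 * 2.0
= 48.0

48.0 per minute


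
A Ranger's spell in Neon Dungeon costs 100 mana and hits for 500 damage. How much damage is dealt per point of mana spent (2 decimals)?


Efficiency = damage / mana
= 500 / 100
= 5.00

5.00 dmg/mana


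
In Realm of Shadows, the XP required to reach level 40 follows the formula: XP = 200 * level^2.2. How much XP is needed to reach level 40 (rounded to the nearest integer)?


XP = 200 * level^2.2
Substitute level = 40:
XP = 200 * 40^2.2
= 200 * 3346.0466
= 669209

669209 XP


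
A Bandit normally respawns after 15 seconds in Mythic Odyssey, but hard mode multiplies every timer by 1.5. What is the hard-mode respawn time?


Respawn time = base * multiplier
= 15 * 1.5
= 22.5 seconds

22.5 seconds


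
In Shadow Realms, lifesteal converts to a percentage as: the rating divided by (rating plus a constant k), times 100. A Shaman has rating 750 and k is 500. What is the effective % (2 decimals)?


effective% = rating / (rating + k) * 100
= 750 / (750 + 500) * 100
= 750 / 1250 * 100
= 0.6 * 100
= 60.00%

60.00%


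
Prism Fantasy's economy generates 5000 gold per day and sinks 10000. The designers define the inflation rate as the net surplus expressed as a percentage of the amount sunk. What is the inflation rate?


Net gold = 5000 - 10000 = -5000
Inflation rate = net / sunk * 100 = -5000 / 10000 * 100
= -0.5 * 100
= -50.00%

-50.00%


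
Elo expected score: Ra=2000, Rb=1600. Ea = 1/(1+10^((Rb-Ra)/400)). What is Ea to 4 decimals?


Elo expected score: Ea = 1/(1 + 10^((Rb-Ra)/400))
Rb - Ra = 1600 - 2000 = -400
(Rb-Ra)/400 = -400/400 = -1.0
10^-1.0 = 0.1
Ea = 1/(1 + 0.1) = 1/1.1 = 0.9091

0.9091


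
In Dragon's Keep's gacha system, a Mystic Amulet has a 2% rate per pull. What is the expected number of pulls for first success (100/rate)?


Expected pulls for a geometric distribution = 1/p = 100 / rate%
= 100 / 2
= 50.0

50.0 pulls


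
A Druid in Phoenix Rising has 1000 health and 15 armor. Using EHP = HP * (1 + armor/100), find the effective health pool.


EHP = 1000 * (1 + 15/100)
= 1000 * (1 + 0.15)
= 1000 * 1.15
= 1150.0

1150.0 EHP


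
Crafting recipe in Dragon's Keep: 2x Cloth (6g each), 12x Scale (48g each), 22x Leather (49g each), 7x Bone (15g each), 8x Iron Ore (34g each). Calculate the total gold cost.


Cost breakdown:
  Cloth: 2 * 6 = 12
  Scale: 12 * 48 = 576
  Leather: 22 * 49 = 1078
  Bone: 7 * 15 = 105
  Iron Ore: 8 * 34 = 272
Total = 12 + 576 + 1078 + 105 + 272 = 2043

2043 gold


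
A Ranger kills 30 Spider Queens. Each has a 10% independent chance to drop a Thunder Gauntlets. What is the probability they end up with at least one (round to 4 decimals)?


P(at least one) = 1 - P(none) = 1 - (1-p)^n
p = 10/100 = 0.1
1 - p = 0.9
(1 - p)^30 = 0.9^30 = 0.042391
P(at least one) = 1 - 0.042391 = 0.9576

0.9576


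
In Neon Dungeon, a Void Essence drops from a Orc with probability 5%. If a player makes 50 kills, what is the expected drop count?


Expected drops = kills * (drop_rate / 100)
= 50 * (5 / 100)
= 50 * 0.05
= 2.5

2.5 drops


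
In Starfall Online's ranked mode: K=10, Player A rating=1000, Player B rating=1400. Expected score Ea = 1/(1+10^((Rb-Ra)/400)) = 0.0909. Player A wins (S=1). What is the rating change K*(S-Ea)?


Elo update: delta = K * (S - Ea), where S = 1 (wins)
S - Ea = 1 - 0.0909 = 0.9091
Rating change = 10 * 0.9091
= 9.09

9.09 rating points


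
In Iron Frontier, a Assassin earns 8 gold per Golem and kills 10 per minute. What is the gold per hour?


Gold per minute = 8 * 10 = 80
Gold per hour = 80 * 60 = 4800

4800 gold/hour


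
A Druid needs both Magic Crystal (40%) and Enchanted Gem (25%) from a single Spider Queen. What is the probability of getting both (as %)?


For independent events, P(both) = P(A) * P(B)
= 40% * 25%
= 1000 / 100 %
= 10.0%

10.0%


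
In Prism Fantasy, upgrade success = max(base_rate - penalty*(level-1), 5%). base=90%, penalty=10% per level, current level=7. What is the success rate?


raw_rate = 90 - 10 * (7 - 1)
= 90 - 10 * 6
= 90 - 60
= 30
Apply floor: max(30, 5) = 30%

30%


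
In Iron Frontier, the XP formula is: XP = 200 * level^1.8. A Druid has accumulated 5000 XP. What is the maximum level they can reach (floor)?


XP = 200 * level^1.8, so level = (XP / 200)^(1/1.8)
= (5000 / 200)^(1/1.8)
= 25.0^0.5556
= 5.9791
Floor: level = 5

level 5


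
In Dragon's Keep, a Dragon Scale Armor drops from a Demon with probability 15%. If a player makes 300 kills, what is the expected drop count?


Expected drops = kills * (drop_rate / 100)
= 300 * (15 / 100)
= 300 * 0.15
= 45.0

45.0 drops


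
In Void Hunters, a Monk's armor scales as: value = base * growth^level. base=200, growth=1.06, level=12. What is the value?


value = base * growth^level
= 200 * 1.06^12
= 200 * 2.012196
= 402.44

402.44 armor


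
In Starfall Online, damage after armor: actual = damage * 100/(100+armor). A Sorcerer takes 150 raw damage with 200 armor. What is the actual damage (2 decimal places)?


actual = 150 * 100 / (100 + 200)
= 150 * 100 / 300
= 15000 / 300
= 50.00

50.00 damage


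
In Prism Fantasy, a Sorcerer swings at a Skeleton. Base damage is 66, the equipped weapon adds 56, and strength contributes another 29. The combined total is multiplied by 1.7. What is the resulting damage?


Sum base + weapon + str = 66 + 56 + 29 = 151
Multiply by 1.7:
151 * 1.7 = 256.7

256.7 damage


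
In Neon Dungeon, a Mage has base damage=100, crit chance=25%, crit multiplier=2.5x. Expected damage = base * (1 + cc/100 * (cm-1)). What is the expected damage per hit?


E[dmg] = base * (1 + crit_chance * (crit_mult - 1))
cc as decimal = 25/100 = 0.25
cm - 1 = 2.5 - 1 = 1.5
Bonus factor = 0.25 * 1.5 = 0.375
Total multiplier = 1 + 0.375 = 1.375
Expected damage = 100 * 1.375 = 137.50

137.50 damage


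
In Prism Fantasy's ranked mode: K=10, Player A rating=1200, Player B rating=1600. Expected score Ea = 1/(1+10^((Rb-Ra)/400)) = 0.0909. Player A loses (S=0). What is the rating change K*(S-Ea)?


Elo update: delta = K * (S - Ea), where S = 0 (loses)
S - Ea = 0 - 0.0909 = -0.0909
Rating change = 10 * -0.0909
= -0.91

-0.91 rating points


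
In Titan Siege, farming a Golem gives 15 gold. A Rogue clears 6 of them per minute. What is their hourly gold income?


Gold per minute = 15 * 6 = 90
Gold per hour = 90 * 60 = 5400

5400 gold/hour


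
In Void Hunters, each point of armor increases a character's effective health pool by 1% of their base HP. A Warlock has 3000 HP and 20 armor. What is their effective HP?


EHP = 3000 * (1 + 20/100)
= 3000 * (1 + 0.2)
= 3000 * 1.2
= 3600.0

3600.0 EHP


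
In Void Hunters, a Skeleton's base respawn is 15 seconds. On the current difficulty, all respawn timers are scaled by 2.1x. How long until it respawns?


Respawn time = base * multiplier
= 15 * 2.1
= 31.5 seconds

31.5 seconds


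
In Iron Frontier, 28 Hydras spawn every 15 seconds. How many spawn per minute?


Spawns per minute = count * (60 / interval)
= 28 * (60 / 15)
= 28 * 4.0
= 112.0

112.0 per minute


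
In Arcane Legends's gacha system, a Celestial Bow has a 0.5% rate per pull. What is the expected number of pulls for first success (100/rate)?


Expected pulls for a geometric distribution = 1/p = 100 / rate%
= 100 / 0.5
= 200.0

200.0 pulls


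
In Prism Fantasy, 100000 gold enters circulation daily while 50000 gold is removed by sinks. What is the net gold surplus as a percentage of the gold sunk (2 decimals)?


Net gold = 100000 - 50000 = 50000
Inflation rate = net / sunk * 100 = 50000 / 50000 * 100
= 1.0 * 100
= 100.00%

100.00%


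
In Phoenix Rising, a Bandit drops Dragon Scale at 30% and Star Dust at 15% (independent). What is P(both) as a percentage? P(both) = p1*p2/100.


For independent events, P(both) = P(A) * P(B)
= 30% * 15%
= 450 / 100 %
= 4.5%

4.5%


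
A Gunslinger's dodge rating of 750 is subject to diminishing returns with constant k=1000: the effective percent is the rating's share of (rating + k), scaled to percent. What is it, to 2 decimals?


effective% = rating / (rating + k) * 100
= 750 / (750 + 1000) * 100
= 750 / 1750 * 100
= 0.428571 * 100
= 42.86%

42.86%


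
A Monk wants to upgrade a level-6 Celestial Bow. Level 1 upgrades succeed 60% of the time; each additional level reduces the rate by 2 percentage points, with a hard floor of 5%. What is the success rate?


raw_rate = 60 - 2 * (6 - 1)
= 60 - 2 * 5
= 60 - 10
= 50
Apply floor: max(50, 5) = 50%

50%


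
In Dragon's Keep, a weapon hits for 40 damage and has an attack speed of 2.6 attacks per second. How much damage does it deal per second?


DPS = damage * attack_speed
= 40 * 2.6
= 104.0

104.0 DPS


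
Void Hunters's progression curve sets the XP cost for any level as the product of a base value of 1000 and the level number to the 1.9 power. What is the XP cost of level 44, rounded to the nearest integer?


XP = 1000 * level^1.9
Substitute level = 44:
XP = 1000 * 44^1.9
= 1000 * 1326.0506
= 1326051

1326051 XP


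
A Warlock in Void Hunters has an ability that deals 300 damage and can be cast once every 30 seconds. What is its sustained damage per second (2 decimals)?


DPS = damage / cooldown
= 300 / 30
= 10.00

10.00 DPS


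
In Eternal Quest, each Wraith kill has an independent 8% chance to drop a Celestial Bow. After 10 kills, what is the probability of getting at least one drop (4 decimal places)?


P(at least one) = 1 - P(none) = 1 - (1-p)^n
p = 8/100 = 0.08
1 - p = 0.92
(1 - p)^10 = 0.92^10 = 0.434388
P(at least one) = 1 - 0.434388 = 0.5656

0.5656


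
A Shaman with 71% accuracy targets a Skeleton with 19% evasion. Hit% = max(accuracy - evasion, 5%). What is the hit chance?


accuracy - evasion = 71 - 19 = 52
Apply floor: max(52, 5) = 52
Hit chance = 52%

52%


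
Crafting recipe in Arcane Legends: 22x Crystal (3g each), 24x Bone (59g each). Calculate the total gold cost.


Cost breakdown:
  Crystal: 22 * 3 = 66
  Bone: 24 * 59 = 1416
Total = 66 + 1416 = 1482

1482 gold


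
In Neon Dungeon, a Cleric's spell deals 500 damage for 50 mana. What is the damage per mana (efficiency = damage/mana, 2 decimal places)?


Efficiency = damage / mana
= 500 / 50
= 10.00

10.00 dmg/mana


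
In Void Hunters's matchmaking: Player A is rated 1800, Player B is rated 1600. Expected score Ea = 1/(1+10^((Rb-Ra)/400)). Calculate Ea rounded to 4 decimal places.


Elo expected score: Ea = 1/(1 + 10^((Rb-Ra)/400))
Rb - Ra = 1600 - 1800 = -200
(Rb-Ra)/400 = -200/400 = -0.5
10^-0.5 = 0.316228
Ea = 1/(1 + 0.316228) = 1/1.316228 = 0.7597

0.7597


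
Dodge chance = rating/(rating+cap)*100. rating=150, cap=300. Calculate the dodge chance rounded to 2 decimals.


dodge% = 150 / (150 + 300) * 100
= 150 / 450 * 100
= 0.333333 * 100
= 33.33%

33.33%


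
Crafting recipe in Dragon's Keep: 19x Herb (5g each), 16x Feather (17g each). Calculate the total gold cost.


Cost breakdown:
  Herb: 19 * 5 = 95
  Feather: 16 * 17 = 272
Total = 95 + 272 = 367

367 gold


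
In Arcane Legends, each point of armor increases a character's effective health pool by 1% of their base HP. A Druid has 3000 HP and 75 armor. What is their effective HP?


EHP = 3000 * (1 + 75/100)
= 3000 * (1 + 0.75)
= 3000 * 1.75
= 5250.0

5250.0 EHP


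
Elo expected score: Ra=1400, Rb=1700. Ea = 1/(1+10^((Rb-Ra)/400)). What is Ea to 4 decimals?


Elo expected score: Ea = 1/(1 + 10^((Rb-Ra)/400))
Rb - Ra = 1700 - 1400 = 300
(Rb-Ra)/400 = 300/400 = 0.75
10^0.75 = 5.623413
Ea = 1/(1 + 5.623413) = 1/6.623413 = 0.1510

0.1510


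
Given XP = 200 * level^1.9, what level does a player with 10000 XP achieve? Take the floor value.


XP = 200 * level^1.9, so level = (XP / 200)^(1/1.9)
= (10000 / 200)^(1/1.9)
= 50.0^0.5263
= 7.8378
Floor: level = 7

level 7


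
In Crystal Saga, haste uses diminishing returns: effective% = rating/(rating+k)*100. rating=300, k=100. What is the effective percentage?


effective% = rating / (rating + k) * 100
= 300 / (300 + 100) * 100
= 300 / 400 * 100
= 0.75 * 100
= 75.00%

75.00%


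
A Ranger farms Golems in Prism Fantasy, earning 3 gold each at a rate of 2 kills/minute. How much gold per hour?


Gold per minute = 3 * 2 = 6
Gold per hour = 6 * 60 = 360

360 gold/hour


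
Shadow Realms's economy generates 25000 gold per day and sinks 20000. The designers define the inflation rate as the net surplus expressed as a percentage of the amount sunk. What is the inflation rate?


Net gold = 25000 - 20000 = 5000
Inflation rate = net / sunk * 100 = 5000 / 20000 * 100
= 0.25 * 100
= 25.00%

25.00%


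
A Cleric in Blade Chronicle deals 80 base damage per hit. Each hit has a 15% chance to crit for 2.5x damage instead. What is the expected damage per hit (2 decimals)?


E[dmg] = base * (1 + crit_chance * (crit_mult - 1))
cc as decimal = 15/100 = 0.15
cm - 1 = 2.5 - 1 = 1.5
Bonus factor = 0.15 * 1.5 = 0.225
Total multiplier = 1 + 0.225 = 1.225
Expected damage = 80 * 1.225 = 98.00

98.00 damage


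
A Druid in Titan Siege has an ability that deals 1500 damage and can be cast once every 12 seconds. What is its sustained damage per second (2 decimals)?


DPS = damage / cooldown
= 1500 / 12
= 125.00

125.00 DPS


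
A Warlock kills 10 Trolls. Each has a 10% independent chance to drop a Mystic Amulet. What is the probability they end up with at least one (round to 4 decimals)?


P(at least one) = 1 - P(none) = 1 - (1-p)^n
p = 10/100 = 0.1
1 - p = 0.9
(1 - p)^10 = 0.9^10 = 0.348678
P(at least one) = 1 - 0.348678 = 0.6513

0.6513


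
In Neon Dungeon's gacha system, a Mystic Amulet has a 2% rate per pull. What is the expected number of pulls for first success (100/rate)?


Expected pulls for a geometric distribution = 1/p = 100 / rate%
= 100 / 2
= 50.0

50.0 pulls


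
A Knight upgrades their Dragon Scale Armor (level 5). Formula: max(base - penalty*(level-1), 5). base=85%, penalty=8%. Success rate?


raw_rate = 85 - 8 * (5 - 1)
= 85 - 8 * 4
= 85 - 32
= 53
Apply floor: max(53, 5) = 53%

53%


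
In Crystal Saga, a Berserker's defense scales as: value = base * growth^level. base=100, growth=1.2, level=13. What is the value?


value = base * growth^level
= 100 * 1.2^13
= 100 * 10.699321
= 1069.93

1069.93 defense


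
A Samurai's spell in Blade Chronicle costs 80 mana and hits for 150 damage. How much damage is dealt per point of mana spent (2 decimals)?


Efficiency = damage / mana
= 150 / 80
= 1.88

1.88 dmg/mana


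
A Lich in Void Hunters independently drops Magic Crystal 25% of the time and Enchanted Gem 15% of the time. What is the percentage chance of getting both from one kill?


For independent events, P(both) = P(A) * P(B)
= 25% * 15%
= 375 / 100 %
= 3.75%

3.75%


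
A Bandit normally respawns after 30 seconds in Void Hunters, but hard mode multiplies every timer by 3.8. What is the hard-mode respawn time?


Respawn time = base * multiplier
= 30 * 3.8
= 114.0 seconds

114.0 seconds


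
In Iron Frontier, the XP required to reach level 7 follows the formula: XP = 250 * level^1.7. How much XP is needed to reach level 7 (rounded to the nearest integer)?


XP = 250 * level^1.7
Substitute level = 7:
XP = 250 * 7^1.7
= 250 * 27.3317
= 6833

6833 XP


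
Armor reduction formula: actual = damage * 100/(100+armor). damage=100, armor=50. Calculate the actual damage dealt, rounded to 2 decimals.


actual = 100 * 100 / (100 + 50)
= 100 * 100 / 150
= 10000 / 150
= 66.67

66.67 damage


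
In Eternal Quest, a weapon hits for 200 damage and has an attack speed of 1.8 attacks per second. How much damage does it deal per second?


DPS = damage * attack_speed
= 200 * 1.8
= 360.0

360.0 DPS
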